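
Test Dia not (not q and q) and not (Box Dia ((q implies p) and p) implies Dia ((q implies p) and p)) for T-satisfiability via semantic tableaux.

Unsatisfiable

1. Dia not (not q and q) and not (Box Dia ((q implies p) and p) implies Dia ((q implies p) and p)), u
2. Dia not (not q and q), u   [and-rule on 1]
3. not (Box Dia ((q implies p) and p) implies Dia ((q implies p) and p)), u   [and-rule on 1]
4. Box Dia ((q implies p) and p), u   [neg-implies-rule on 3]
5. not Dia ((q implies p) and p), u   [neg-implies-rule on 3]
6. Dia ((q implies p) and p), u   [Box-rule on 4 via uRu]
7. not ((q implies p) and p), u   [neg-Dia-rule on 5 via uRu]
8. not (q implies p), u   [neg-and-rule on 7 (branches; this branch)]
9. q, u   [neg-implies-rule on 8]
10. not p, u   [neg-implies-rule on 8]
11. not (not q and q), v   [Dia-rule on 2: fresh world v, uRv]
12. Dia ((q implies p) and p), v   [Box-rule on 4 via uRv]
13. not ((q implies p) and p), v   [neg-Dia-rule on 5 via uRv]
14. q, v   [neg-and-rule on 11 (branches; this branch)]
15. not (q implies p), v   [neg-and-rule on 13 (branches; this branch)]
16. not p, v   [neg-implies-rule on 15]
17. (q implies p) and p, w   [Dia-rule on 6: fresh world w, uRw]
18. q implies p, w   [and-rule on 17]
19. p, w   [and-rule on 17]
20. Dia ((q implies p) and p), w   [Box-rule on 4 via uRw]
21. not ((q implies p) and p), w   [neg-Dia-rule on 5 via uRw]
22. not (q implies p), w   [neg-and-rule on 21 (branches; this branch)]
23. q, w   [neg-implies-rule on 22]
24. not p, w   [neg-implies-rule on 22]
Accessibility: uRu, uRv, uRw, vRv, wRw
Branch closes: p and not p both at w.
Every branch closes; the branch above is one of them.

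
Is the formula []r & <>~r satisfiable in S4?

Unsatisfiable

1. []r & <>~r, w0
2. []r, w0
3. <>~r, w0
4. r, w0
5. ~r, w1
6. r, w1
Accessibility: w0Rw0, w0Rw1, w1Rw1
Branch closes: r and ~r both at w1.
All branches of the tableau close; one closing branch shown above.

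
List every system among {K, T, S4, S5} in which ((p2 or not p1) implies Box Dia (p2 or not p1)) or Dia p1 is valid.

K-tableau for the negation not (((p2 or not p1) implies Box Dia (p2 or not p1)) or Dia p1):
1. not (((p2 or not p1) implies Box Dia (p2 or not p1)) or Dia p1), u
2. not ((p2 or not p1) implies Box Dia (p2 or not p1)), u
3. not Dia p1, u
4. p2 or not p1, u
5. not Box Dia (p2 or not p1), u
6. not p1, u
7. not Dia (p2 or not p1), v
8. not p1, v
Accessibility: uRv
Complete open branch: countermodel on a K-frame, so not valid in K.
T-tableau for the negation not (((p2 or not p1) implies Box Dia (p2 or not p1)) or Dia p1):
1. not (((p2 or not p1) implies Box Dia (p2 or not p1)) or Dia p1), u
2. not ((p2 or not p1) implies Box Dia (p2 or not p1)), u
3. not Dia p1, u
4. p2 or not p1, u
5. not Box Dia (p2 or not p1), u
6. not p1, u
7. not Dia (p2 or not p1), v
8. not p1, v
9. not (p2 or not p1), v
10. not p2, v
11. p1, v
Accessibility: uRu, uRv, vRv
Branch closes: p1 and not p1 both at v.
Every branch closes (one shown): valid in T, hence also in S4, S5 (every theorem of T is a theorem of S4 and S5).

T, S4, S5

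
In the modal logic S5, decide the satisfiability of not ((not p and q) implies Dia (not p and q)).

1. not ((not p and q) implies Dia (not p and q)), w0
2. not p and q, w0
3. not Dia (not p and q), w0
4. not p, w0
5. q, w0
6. not (not p and q), w0
7. not q, w0
Accessibility: w0Rw0
Branch closes: q and not q both at w0.
(One branch shown.) All branches close.

Unsatisfiable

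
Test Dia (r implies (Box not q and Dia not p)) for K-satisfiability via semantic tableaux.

1. Dia (r implies (Box not q and Dia not p)), w0
2. r implies (Box not q and Dia not p), w1
3. Box not q and Dia not p, w1
4. Box not q, w1
5. Dia not p, w1
6. not p, w2
7. not q, w2
Accessibility: w0Rw1, w1Rw2

Satisfiable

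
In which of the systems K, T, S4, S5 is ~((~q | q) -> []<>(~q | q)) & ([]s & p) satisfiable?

K

K-tableau for the formula:
1. ~((~q | q) -> []<>(~q | q)) & ([]s & p), 0
2. ~((~q | q) -> []<>(~q | q)), 0
3. []s & p, 0
4. ~q | q, 0
5. ~[]<>(~q | q), 0
6. []s, 0
7. p, 0
8. q, 0
9. ~<>(~q | q), 1
10. s, 1
Accessibility: 0R1
Complete open branch: satisfiable in K.
T-tableau for the formula:
1. ~((~q | q) -> []<>(~q | q)) & ([]s & p), 0
2. ~((~q | q) -> []<>(~q | q)), 0
3. []s & p, 0
4. ~q | q, 0
5. ~[]<>(~q | q), 0
6. []s, 0
7. p, 0
8. s, 0
9. q, 0
10. ~<>(~q | q), 1
11. s, 1
12. ~(~q | q), 1
13. q, 1
14. ~q, 1
Accessibility: 0R0, 0R1, 1R1
Branch closes: q and ~q both at 1.
Every branch closes (one shown): unsatisfiable in T, hence also in S4, S5 (every S4/S5-frame is a T-frame).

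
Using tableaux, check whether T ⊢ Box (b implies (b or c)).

Tableau for the negation not Box (b implies (b or c)):
1. not Box (b implies (b or c)), 0
2. not (b implies (b or c)), 1   [neg-Box-rule on 1: fresh world 1, 0R1]
3. b, 1   [neg-implies-rule on 2]
4. not (b or c), 1   [neg-implies-rule on 2]
5. not b, 1   [neg-or-rule on 4]
6. not c, 1   [neg-or-rule on 4]
Accessibility: 0R0, 0R1, 1R1
Branch closes: b and not b both at 1.
Every branch of the negation's tableau closes; the branch above is one of them.

Yes, valid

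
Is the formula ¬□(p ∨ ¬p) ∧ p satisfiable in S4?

Unsatisfiable

1. ¬□(p ∨ ¬p) ∧ p, u
2. ¬□(p ∨ ¬p), u   [∧-rule on 1]
3. p, u   [∧-rule on 1]
4. ¬(p ∨ ¬p), v   [¬□-rule on 2: fresh world v, uRv]
5. ¬p, v   [¬∨-rule on 4]
6. p, v   [¬∨-rule on 4]
Accessibility: uRu, uRv, vRv
Branch closes: p and ¬p both at v.
All branches of the tableau close; one closing branch shown above.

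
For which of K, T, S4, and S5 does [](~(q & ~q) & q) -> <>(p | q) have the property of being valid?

T, S4, S5

K-tableau for the negation ~([](~(q & ~q) & q) -> <>(p | q)):
1. ~([](~(q & ~q) & q) -> <>(p | q)), 0
2. [](~(q & ~q) & q), 0
3. ~<>(p | q), 0
Complete open branch: countermodel on a K-frame, so not valid in K.
T-tableau for the negation ~([](~(q & ~q) & q) -> <>(p | q)):
1. ~([](~(q & ~q) & q) -> <>(p | q)), 0
2. [](~(q & ~q) & q), 0
3. ~<>(p | q), 0
4. ~(q & ~q) & q, 0
5. ~(q & ~q), 0
6. q, 0
7. ~(p | q), 0
8. ~p, 0
9. ~q, 0
Accessibility: 0R0
Branch closes: q and ~q both at 0.
Every branch closes (one shown): valid in T, hence also in S4, S5 (every theorem of T is a theorem of S4 and S5).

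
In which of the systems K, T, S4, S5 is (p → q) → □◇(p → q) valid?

S5

S5-tableau for the negation ¬((p → q) → □◇(p → q)):
1. ¬((p → q) → □◇(p → q)), w0
2. p → q, w0   [¬→-rule on 1]
3. ¬□◇(p → q), w0   [¬→-rule on 1]
4. q, w0   [→-rule on 2 (branches; this branch)]
5. ¬◇(p → q), w1   [¬□-rule on 3: fresh world w1, w0Rw1]
6. ¬(p → q), w0   [¬◇-rule on 5 via w1Rw0]
7. p, w0   [¬→-rule on 6]
8. ¬q, w0   [¬→-rule on 6]
Accessibility: w0Rw0, w0Rw1, w1Rw0, w1Rw1
Branch closes: q and ¬q both at w0.
Every branch closes (one shown): valid in S5.
S4-tableau for the negation ¬((p → q) → □◇(p → q)):
1. ¬((p → q) → □◇(p → q)), w0
2. p → q, w0   [¬→-rule on 1]
3. ¬□◇(p → q), w0   [¬→-rule on 1]
4. q, w0   [→-rule on 2 (branches; this branch)]
5. ¬◇(p → q), w1   [¬□-rule on 3: fresh world w1, w0Rw1]
6. ¬(p → q), w1   [¬◇-rule on 5 via w1Rw1]
7. p, w1   [¬→-rule on 6]
8. ¬q, w1   [¬→-rule on 6]
Accessibility: w0Rw0, w0Rw1, w1Rw1
Complete open branch: countermodel on an S4-frame, so not valid in S4, nor in K, T (the same frame is also a K-frame and a T-frame).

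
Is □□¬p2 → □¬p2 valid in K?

No, not valid

Tableau for the negation ¬(□□¬p2 → □¬p2):
1. ¬(□□¬p2 → □¬p2), w0
2. □□¬p2, w0
3. ¬□¬p2, w0
4. p2, w1
5. □¬p2, w1
Accessibility: w0Rw1
The negation has an open branch (countermodel exists).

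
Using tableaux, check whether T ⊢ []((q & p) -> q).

Tableau for the negation ~[]((q & p) -> q):
1. ~[]((q & p) -> q), 0
2. ~((q & p) -> q), 1   [~[]-rule on 1: fresh world 1, 0R1]
3. q & p, 1   [~->-rule on 2]
4. ~q, 1   [~->-rule on 2]
5. q, 1   [&-rule on 3]
6. p, 1   [&-rule on 3]
Accessibility: 0R0, 0R1, 1R1
Branch closes: q and ~q both at 1.
Every branch of the negation's tableau closes; the branch above is one of them.

Valid in T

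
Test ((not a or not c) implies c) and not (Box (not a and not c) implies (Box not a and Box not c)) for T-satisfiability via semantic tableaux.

1. ((not a or not c) implies c) and not (Box (not a and not c) implies (Box not a and Box not c)), w0
2. (not a or not c) implies c, w0   [and-rule on 1]
3. not (Box (not a and not c) implies (Box not a and Box not c)), w0   [and-rule on 1]
4. Box (not a and not c), w0   [neg-implies-rule on 3]
5. not (Box not a and Box not c), w0   [neg-implies-rule on 3]
6. not a and not c, w0   [Box-rule on 4 via w0Rw0]
7. not a, w0   [and-rule on 6]
8. not c, w0   [and-rule on 6]
9. not (not a or not c), w0   [implies-rule on 2 (branches; this branch)]
10. a, w0   [neg-or-rule on 9]
11. c, w0   [neg-or-rule on 9]
Accessibility: w0Rw0
Branch closes: a and not a both at w0.
All branches of the tableau close; one closing branch shown above.

Unsatisfiable (every branch closes)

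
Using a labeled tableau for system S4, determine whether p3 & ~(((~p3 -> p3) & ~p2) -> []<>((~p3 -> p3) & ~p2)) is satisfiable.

Satisfiable (open branch found)

1. p3 & ~(((~p3 -> p3) & ~p2) -> []<>((~p3 -> p3) & ~p2)), u
2. p3, u
3. ~(((~p3 -> p3) & ~p2) -> []<>((~p3 -> p3) & ~p2)), u
4. (~p3 -> p3) & ~p2, u
5. ~[]<>((~p3 -> p3) & ~p2), u
6. ~p3 -> p3, u
7. ~p2, u
8. ~<>((~p3 -> p3) & ~p2), v
9. ~((~p3 -> p3) & ~p2), v
10. p2, v
Accessibility: uRu, uRv, vRv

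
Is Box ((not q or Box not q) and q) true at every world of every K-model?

No, not valid

Tableau for the negation not Box ((not q or Box not q) and q):
1. not Box ((not q or Box not q) and q), 0
2. not ((not q or Box not q) and q), 1
3. not q, 1
Accessibility: 0R1
The negation has an open branch (countermodel exists).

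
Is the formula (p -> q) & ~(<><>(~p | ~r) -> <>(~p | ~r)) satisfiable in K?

1. (p -> q) & ~(<><>(~p | ~r) -> <>(~p | ~r)), 0
2. p -> q, 0
3. ~(<><>(~p | ~r) -> <>(~p | ~r)), 0
4. <><>(~p | ~r), 0
5. ~<>(~p | ~r), 0
6. q, 0
7. <>(~p | ~r), 1
8. ~(~p | ~r), 1
9. p, 1
10. r, 1
11. ~p | ~r, 2
12. ~r, 2
Accessibility: 0R1, 1R2

Yes, satisfiable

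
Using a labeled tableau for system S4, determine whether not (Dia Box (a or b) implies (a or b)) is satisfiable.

Yes, satisfiable

1. not (Dia Box (a or b) implies (a or b)), w0
2. Dia Box (a or b), w0
3. not (a or b), w0
4. not a, w0
5. not b, w0
6. Box (a or b), w1
7. a or b, w1
8. b, w1
Accessibility: w0Rw0, w0Rw1, w1Rw1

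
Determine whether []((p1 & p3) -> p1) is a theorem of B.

Yes, valid

Tableau for the negation ~[]((p1 & p3) -> p1):
1. ~[]((p1 & p3) -> p1), 0
2. ~((p1 & p3) -> p1), 1
3. p1 & p3, 1
4. ~p1, 1
5. p1, 1
6. p3, 1
Accessibility: 0R0, 0R1, 1R0, 1R1
Branch closes: p1 and ~p1 both at 1.
Every branch of the negation's tableau closes; the branch above is one of them.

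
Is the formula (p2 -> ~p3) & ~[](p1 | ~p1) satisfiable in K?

No, unsatisfiable

1. (p2 -> ~p3) & ~[](p1 | ~p1), u
2. p2 -> ~p3, u   [&-rule on 1]
3. ~[](p1 | ~p1), u   [&-rule on 1]
4. ~p3, u   [->-rule on 2 (branches; this branch)]
5. ~(p1 | ~p1), v   [~[]-rule on 3: fresh world v, uRv]
6. ~p1, v   [~|-rule on 5]
7. p1, v   [~|-rule on 5]
Accessibility: uRv
Branch closes: p1 and ~p1 both at v.
(One branch shown.) All branches close.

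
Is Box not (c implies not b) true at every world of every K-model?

Tableau for the negation not Box not (c implies not b):
1. not Box not (c implies not b), 0
2. c implies not b, 1
3. not b, 1
Accessibility: 0R1
The negation has an open branch (countermodel exists).

Not valid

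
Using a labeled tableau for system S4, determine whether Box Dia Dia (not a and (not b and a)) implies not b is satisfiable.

1. Box Dia Dia (not a and (not b and a)) implies not b, u
2. not b, u   [implies-rule on 1 (branches; this branch)]
Accessibility: uRu

Yes, satisfiable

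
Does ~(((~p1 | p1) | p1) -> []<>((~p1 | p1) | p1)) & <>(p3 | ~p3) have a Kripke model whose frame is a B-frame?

No, unsatisfiable

1. ~(((~p1 | p1) | p1) -> []<>((~p1 | p1) | p1)) & <>(p3 | ~p3), u
2. ~(((~p1 | p1) | p1) -> []<>((~p1 | p1) | p1)), u
3. <>(p3 | ~p3), u
4. (~p1 | p1) | p1, u
5. ~[]<>((~p1 | p1) | p1), u
6. ~p1 | p1, u
7. ~p1, u
8. p3 | ~p3, v
9. ~p3, v
10. ~<>((~p1 | p1) | p1), w
11. ~((~p1 | p1) | p1), u
12. ~(~p1 | p1), u
13. p1, u
Accessibility: uRu, uRv, uRw, vRu, vRv, wRu, wRw
Branch closes: p1 and ~p1 both at u.
(One branch shown.) All branches close.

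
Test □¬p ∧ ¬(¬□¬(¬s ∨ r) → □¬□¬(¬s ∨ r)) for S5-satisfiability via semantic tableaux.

1. □¬p ∧ ¬(¬□¬(¬s ∨ r) → □¬□¬(¬s ∨ r)), 0
2. □¬p, 0
3. ¬(¬□¬(¬s ∨ r) → □¬□¬(¬s ∨ r)), 0
4. ¬□¬(¬s ∨ r), 0
5. ¬□¬□¬(¬s ∨ r), 0
6. ¬p, 0
7. ¬s ∨ r, 1
8. ¬p, 1
9. r, 1
10. □¬(¬s ∨ r), 2
11. ¬p, 2
12. ¬(¬s ∨ r), 0
13. s, 0
14. ¬r, 0
15. ¬(¬s ∨ r), 1
16. s, 1
17. ¬r, 1
Accessibility: 0R0, 0R1, 0R2, 1R0, 1R1, 1R2, 2R0, 2R1, 2R2
Branch closes: r and ¬r both at 1.
Every branch closes; the branch above is one of them.

No, unsatisfiable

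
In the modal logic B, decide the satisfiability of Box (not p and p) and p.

1. Box (not p and p) and p, 0
2. Box (not p and p), 0   [and-rule on 1]
3. p, 0   [and-rule on 1]
4. not p and p, 0   [Box-rule on 2 via 0R0]
5. not p, 0   [and-rule on 4]
Accessibility: 0R0
Branch closes: p and not p both at 0.
Every branch closes; the branch above is one of them.

Unsatisfiable (every branch closes)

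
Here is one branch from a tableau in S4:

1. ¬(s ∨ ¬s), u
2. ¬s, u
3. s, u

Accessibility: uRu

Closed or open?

Both s and ¬s appear at u.

Yes, closed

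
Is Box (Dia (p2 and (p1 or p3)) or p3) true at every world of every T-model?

Tableau for the negation not Box (Dia (p2 and (p1 or p3)) or p3):
1. not Box (Dia (p2 and (p1 or p3)) or p3), w0
2. not (Dia (p2 and (p1 or p3)) or p3), w1   [neg-Box-rule on 1: fresh world w1, w0Rw1]
3. not Dia (p2 and (p1 or p3)), w1   [neg-or-rule on 2]
4. not p3, w1   [neg-or-rule on 2]
5. not (p2 and (p1 or p3)), w1   [neg-Dia-rule on 3 via w1Rw1]
6. not (p1 or p3), w1   [neg-and-rule on 5 (branches; this branch)]
7. not p1, w1   [neg-or-rule on 6]
Accessibility: w0Rw0, w0Rw1, w1Rw1
The negation has an open branch (countermodel exists).

Invalid (countermodel exists)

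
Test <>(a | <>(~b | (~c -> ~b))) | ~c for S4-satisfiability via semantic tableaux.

Satisfiable

1. <>(a | <>(~b | (~c -> ~b))) | ~c, u
2. ~c, u
Accessibility: uRu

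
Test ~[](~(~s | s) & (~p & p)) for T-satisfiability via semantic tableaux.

Yes, satisfiable

1. ~[](~(~s | s) & (~p & p)), w0
2. ~(~(~s | s) & (~p & p)), w1
3. ~(~p & p), w1
4. ~p, w1
Accessibility: w0Rw0, w0Rw1, w1Rw1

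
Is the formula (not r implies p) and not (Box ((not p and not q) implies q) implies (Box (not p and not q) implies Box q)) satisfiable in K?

1. (not r implies p) and not (Box ((not p and not q) implies q) implies (Box (not p and not q) implies Box q)), 0
2. not r implies p, 0   [and-rule on 1]
3. not (Box ((not p and not q) implies q) implies (Box (not p and not q) implies Box q)), 0   [and-rule on 1]
4. Box ((not p and not q) implies q), 0   [neg-implies-rule on 3]
5. not (Box (not p and not q) implies Box q), 0   [neg-implies-rule on 3]
6. Box (not p and not q), 0   [neg-implies-rule on 5]
7. not Box q, 0   [neg-implies-rule on 5]
8. p, 0   [implies-rule on 2 (branches; this branch)]
9. not q, 1   [neg-Box-rule on 7: fresh world 1, 0R1]
10. (not p and not q) implies q, 1   [Box-rule on 4 via 0R1]
11. not p and not q, 1   [Box-rule on 6 via 0R1]
12. not p, 1   [and-rule on 11]
13. not (not p and not q), 1   [implies-rule on 10 (branches; this branch)]
14. q, 1   [neg-and-rule on 13 (branches; this branch)]
Accessibility: 0R1
Branch closes: q and not q both at 1.
All branches of the tableau close; one closing branch shown above.

Unsatisfiable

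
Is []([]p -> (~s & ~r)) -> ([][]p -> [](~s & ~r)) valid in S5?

Tableau for the negation ~([]([]p -> (~s & ~r)) -> ([][]p -> [](~s & ~r))):
1. ~([]([]p -> (~s & ~r)) -> ([][]p -> [](~s & ~r))), u
2. []([]p -> (~s & ~r)), u
3. ~([][]p -> [](~s & ~r)), u
4. [][]p, u
5. ~[](~s & ~r), u
6. []p -> (~s & ~r), u
7. []p, u
8. p, u
9. ~s & ~r, u
10. ~s, u
11. ~r, u
12. ~(~s & ~r), v
13. []p -> (~s & ~r), v
14. []p, v
15. p, v
16. r, v
17. ~[]p, v
18. ~p, w
19. []p -> (~s & ~r), w
20. []p, w
21. p, w
Accessibility: uRu, uRv, uRw, vRu, vRv, vRw, wRu, wRv, wRw
Branch closes: p and ~p both at w.
Every branch of the negation's tableau closes; the branch above is one of them.

Valid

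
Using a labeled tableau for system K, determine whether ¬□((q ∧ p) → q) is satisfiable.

1. ¬□((q ∧ p) → q), u
2. ¬((q ∧ p) → q), v   [¬□-rule on 1: fresh world v, uRv]
3. q ∧ p, v   [¬→-rule on 2]
4. ¬q, v   [¬→-rule on 2]
5. q, v   [∧-rule on 3]
6. p, v   [∧-rule on 3]
Accessibility: uRv
Branch closes: q and ¬q both at v.
All branches of the tableau close; one closing branch shown above.

Unsatisfiable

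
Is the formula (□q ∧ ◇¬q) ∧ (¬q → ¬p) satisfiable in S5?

No, unsatisfiable

1. (□q ∧ ◇¬q) ∧ (¬q → ¬p), 0
2. □q ∧ ◇¬q, 0
3. ¬q → ¬p, 0
4. □q, 0
5. ◇¬q, 0
6. q, 0
7. ¬p, 0
8. ¬q, 1
9. q, 1
Accessibility: 0R0, 0R1, 1R0, 1R1
Branch closes: q and ¬q both at 1.
Every branch closes; the branch above is one of them.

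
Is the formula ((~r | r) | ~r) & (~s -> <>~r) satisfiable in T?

1. ((~r | r) | ~r) & (~s -> <>~r), w0
2. (~r | r) | ~r, w0
3. ~s -> <>~r, w0
4. ~r, w0
5. <>~r, w0
6. ~r, w1
Accessibility: w0Rw0, w0Rw1, w1Rw1

Satisfiable (open branch found)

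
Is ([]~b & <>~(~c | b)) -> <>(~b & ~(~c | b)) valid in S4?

Tableau for the negation ~(([]~b & <>~(~c | b)) -> <>(~b & ~(~c | b))):
1. ~(([]~b & <>~(~c | b)) -> <>(~b & ~(~c | b))), 0
2. []~b & <>~(~c | b), 0   [~->-rule on 1]
3. ~<>(~b & ~(~c | b)), 0   [~->-rule on 1]
4. []~b, 0   [&-rule on 2]
5. <>~(~c | b), 0   [&-rule on 2]
6. ~(~b & ~(~c | b)), 0   [~<>-rule on 3 via 0R0]
7. ~b, 0   [[]-rule on 4 via 0R0]
8. ~c | b, 0   [~&-rule on 6 (branches; this branch)]
9. ~c, 0   [|-rule on 8 (branches; this branch)]
10. ~(~c | b), 1   [<>-rule on 5: fresh world 1, 0R1]
11. c, 1   [~|-rule on 10]
12. ~b, 1   [~|-rule on 10]
13. ~(~b & ~(~c | b)), 1   [~<>-rule on 3 via 0R1]
14. ~c | b, 1   [~&-rule on 13 (branches; this branch)]
15. b, 1   [|-rule on 14 (branches; this branch)]
Accessibility: 0R0, 0R1, 1R1
Branch closes: b and ~b both at 1.
Every branch of the negation's tableau closes; the branch above is one of them.

Valid in S4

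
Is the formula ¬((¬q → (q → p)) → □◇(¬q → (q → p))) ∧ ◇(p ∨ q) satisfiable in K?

1. ¬((¬q → (q → p)) → □◇(¬q → (q → p))) ∧ ◇(p ∨ q), 0
2. ¬((¬q → (q → p)) → □◇(¬q → (q → p))), 0
3. ◇(p ∨ q), 0
4. ¬q → (q → p), 0
5. ¬□◇(¬q → (q → p)), 0
6. q → p, 0
7. p, 0
8. p ∨ q, 1
9. q, 1
10. ¬◇(¬q → (q → p)), 2
Accessibility: 0R1, 0R2

Satisfiable (open branch found)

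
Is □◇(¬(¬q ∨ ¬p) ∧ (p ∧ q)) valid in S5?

Tableau for the negation ¬□◇(¬(¬q ∨ ¬p) ∧ (p ∧ q)):
1. ¬□◇(¬(¬q ∨ ¬p) ∧ (p ∧ q)), u
2. ¬◇(¬(¬q ∨ ¬p) ∧ (p ∧ q)), v   [¬□-rule on 1: fresh world v, uRv]
3. ¬(¬(¬q ∨ ¬p) ∧ (p ∧ q)), u   [¬◇-rule on 2 via vRu]
4. ¬(¬(¬q ∨ ¬p) ∧ (p ∧ q)), v   [¬◇-rule on 2 via vRv]
5. ¬(p ∧ q), u   [¬∧-rule on 3 (branches; this branch)]
6. ¬(p ∧ q), v   [¬∧-rule on 4 (branches; this branch)]
7. ¬q, u   [¬∧-rule on 5 (branches; this branch)]
8. ¬q, v   [¬∧-rule on 6 (branches; this branch)]
Accessibility: uRu, uRv, vRu, vRv
The negation has an open branch (countermodel exists).

Not valid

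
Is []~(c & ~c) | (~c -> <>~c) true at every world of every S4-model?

Tableau for the negation ~([]~(c & ~c) | (~c -> <>~c)):
1. ~([]~(c & ~c) | (~c -> <>~c)), 0
2. ~[]~(c & ~c), 0
3. ~(~c -> <>~c), 0
4. ~c, 0
5. ~<>~c, 0
6. c, 0
Accessibility: 0R0
Branch closes: c and ~c both at 0.
Every branch of the negation's tableau closes; the branch above is one of them.

Valid in S4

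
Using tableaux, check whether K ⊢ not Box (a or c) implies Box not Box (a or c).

Invalid (countermodel exists)

Tableau for the negation not (not Box (a or c) implies Box not Box (a or c)):
1. not (not Box (a or c) implies Box not Box (a or c)), u
2. not Box (a or c), u
3. not Box not Box (a or c), u
4. not (a or c), v
5. not a, v
6. not c, v
7. Box (a or c), w
Accessibility: uRv, uRw
The negation has an open branch (countermodel exists).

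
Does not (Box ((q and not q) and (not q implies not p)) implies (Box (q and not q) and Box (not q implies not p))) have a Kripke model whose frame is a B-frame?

Unsatisfiable

1. not (Box ((q and not q) and (not q implies not p)) implies (Box (q and not q) and Box (not q implies not p))), 0
2. Box ((q and not q) and (not q implies not p)), 0   [neg-implies-rule on 1]
3. not (Box (q and not q) and Box (not q implies not p)), 0   [neg-implies-rule on 1]
4. (q and not q) and (not q implies not p), 0   [Box-rule on 2 via 0R0]
5. q and not q, 0   [and-rule on 4]
6. not q implies not p, 0   [and-rule on 4]
7. q, 0   [and-rule on 5]
8. not q, 0   [and-rule on 5]
Accessibility: 0R0
Branch closes: q and not q both at 0.
All branches of the tableau close; one closing branch shown above.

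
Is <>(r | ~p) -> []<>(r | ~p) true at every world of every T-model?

Not valid

Tableau for the negation ~(<>(r | ~p) -> []<>(r | ~p)):
1. ~(<>(r | ~p) -> []<>(r | ~p)), 0
2. <>(r | ~p), 0
3. ~[]<>(r | ~p), 0
4. r | ~p, 1
5. ~p, 1
6. ~<>(r | ~p), 2
7. ~(r | ~p), 2
8. ~r, 2
9. p, 2
Accessibility: 0R0, 0R1, 0R2, 1R1, 2R2
The negation has an open branch (countermodel exists).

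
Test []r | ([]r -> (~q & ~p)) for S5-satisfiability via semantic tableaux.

1. []r | ([]r -> (~q & ~p)), u
2. []r -> (~q & ~p), u
3. ~q & ~p, u
4. ~q, u
5. ~p, u
Accessibility: uRu

Satisfiable (open branch found)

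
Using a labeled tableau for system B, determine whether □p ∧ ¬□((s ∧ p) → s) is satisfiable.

1. □p ∧ ¬□((s ∧ p) → s), 0
2. □p, 0   [∧-rule on 1]
3. ¬□((s ∧ p) → s), 0   [∧-rule on 1]
4. p, 0   [□-rule on 2 via 0R0]
5. ¬((s ∧ p) → s), 1   [¬□-rule on 3: fresh world 1, 0R1]
6. s ∧ p, 1   [¬→-rule on 5]
7. ¬s, 1   [¬→-rule on 5]
8. s, 1   [∧-rule on 6]
9. p, 1   [∧-rule on 6]
Accessibility: 0R0, 0R1, 1R0, 1R1
Branch closes: s and ¬s both at 1.
All branches of the tableau close; one closing branch shown above.

No, unsatisfiable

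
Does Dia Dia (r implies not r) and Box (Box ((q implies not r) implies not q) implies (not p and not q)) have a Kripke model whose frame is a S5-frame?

1. Dia Dia (r implies not r) and Box (Box ((q implies not r) implies not q) implies (not p and not q)), 0
2. Dia Dia (r implies not r), 0
3. Box (Box ((q implies not r) implies not q) implies (not p and not q)), 0
4. Box ((q implies not r) implies not q) implies (not p and not q), 0
5. not p and not q, 0
6. not p, 0
7. not q, 0
8. Dia (r implies not r), 1
9. Box ((q implies not r) implies not q) implies (not p and not q), 1
10. not p and not q, 1
11. not p, 1
12. not q, 1
13. r implies not r, 2
14. Box ((q implies not r) implies not q) implies (not p and not q), 2
15. not r, 2
16. not p and not q, 2
17. not p, 2
18. not q, 2
Accessibility: 0R0, 0R1, 0R2, 1R0, 1R1, 1R2, 2R0, 2R1, 2R2

Yes, satisfiable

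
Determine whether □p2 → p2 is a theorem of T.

Tableau for the negation ¬(□p2 → p2):
1. ¬(□p2 → p2), 0
2. □p2, 0
3. ¬p2, 0
4. p2, 0
Accessibility: 0R0
Branch closes: p2 and ¬p2 both at 0.
Every branch of the negation's tableau closes; the branch above is one of them.

Valid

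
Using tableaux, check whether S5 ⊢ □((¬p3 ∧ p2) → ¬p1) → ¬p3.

Not valid

Tableau for the negation ¬(□((¬p3 ∧ p2) → ¬p1) → ¬p3):
1. ¬(□((¬p3 ∧ p2) → ¬p1) → ¬p3), w0
2. □((¬p3 ∧ p2) → ¬p1), w0
3. p3, w0
4. (¬p3 ∧ p2) → ¬p1, w0
5. ¬p1, w0
Accessibility: w0Rw0
The negation has an open branch (countermodel exists).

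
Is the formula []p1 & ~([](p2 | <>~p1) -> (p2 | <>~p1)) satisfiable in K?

1. []p1 & ~([](p2 | <>~p1) -> (p2 | <>~p1)), u
2. []p1, u   [&-rule on 1]
3. ~([](p2 | <>~p1) -> (p2 | <>~p1)), u   [&-rule on 1]
4. [](p2 | <>~p1), u   [~->-rule on 3]
5. ~(p2 | <>~p1), u   [~->-rule on 3]
6. ~p2, u   [~|-rule on 5]
7. ~<>~p1, u   [~|-rule on 5]

Satisfiable (open branch found)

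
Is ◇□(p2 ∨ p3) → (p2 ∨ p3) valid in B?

Valid

Tableau for the negation ¬(◇□(p2 ∨ p3) → (p2 ∨ p3)):
1. ¬(◇□(p2 ∨ p3) → (p2 ∨ p3)), u
2. ◇□(p2 ∨ p3), u   [¬→-rule on 1]
3. ¬(p2 ∨ p3), u   [¬→-rule on 1]
4. ¬p2, u   [¬∨-rule on 3]
5. ¬p3, u   [¬∨-rule on 3]
6. □(p2 ∨ p3), v   [◇-rule on 2: fresh world v, uRv]
7. p2 ∨ p3, u   [□-rule on 6 via vRu]
8. p2 ∨ p3, v   [□-rule on 6 via vRv]
9. p3, u   [∨-rule on 7 (branches; this branch)]
Accessibility: uRu, uRv, vRu, vRv
Branch closes: p3 and ¬p3 both at u.
Every branch of the negation's tableau closes; the branch above is one of them.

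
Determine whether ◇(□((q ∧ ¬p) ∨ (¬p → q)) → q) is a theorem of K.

Tableau for the negation ¬◇(□((q ∧ ¬p) ∨ (¬p → q)) → q):
1. ¬◇(□((q ∧ ¬p) ∨ (¬p → q)) → q), u
The negation has an open branch (countermodel exists).

Invalid (countermodel exists)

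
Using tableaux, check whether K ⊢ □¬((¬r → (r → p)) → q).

Tableau for the negation ¬□¬((¬r → (r → p)) → q):
1. ¬□¬((¬r → (r → p)) → q), 0
2. (¬r → (r → p)) → q, 1
3. q, 1
Accessibility: 0R1
The negation has an open branch (countermodel exists).

Invalid (countermodel exists)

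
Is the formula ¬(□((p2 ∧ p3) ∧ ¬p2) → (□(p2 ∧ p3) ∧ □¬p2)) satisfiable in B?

No, unsatisfiable

1. ¬(□((p2 ∧ p3) ∧ ¬p2) → (□(p2 ∧ p3) ∧ □¬p2)), w0
2. □((p2 ∧ p3) ∧ ¬p2), w0   [¬→-rule on 1]
3. ¬(□(p2 ∧ p3) ∧ □¬p2), w0   [¬→-rule on 1]
4. (p2 ∧ p3) ∧ ¬p2, w0   [□-rule on 2 via w0Rw0]
5. p2 ∧ p3, w0   [∧-rule on 4]
6. ¬p2, w0   [∧-rule on 4]
7. p2, w0   [∧-rule on 5]
8. p3, w0   [∧-rule on 5]
Accessibility: w0Rw0
Branch closes: p2 and ¬p2 both at w0.
Every branch closes; the branch above is one of them.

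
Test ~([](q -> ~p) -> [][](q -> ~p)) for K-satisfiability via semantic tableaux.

1. ~([](q -> ~p) -> [][](q -> ~p)), u
2. [](q -> ~p), u
3. ~[][](q -> ~p), u
4. ~[](q -> ~p), v
5. q -> ~p, v
6. ~p, v
7. ~(q -> ~p), w
8. q, w
9. p, w
Accessibility: uRv, vRw

Satisfiable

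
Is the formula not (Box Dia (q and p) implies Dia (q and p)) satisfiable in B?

1. not (Box Dia (q and p) implies Dia (q and p)), u
2. Box Dia (q and p), u   [neg-implies-rule on 1]
3. not Dia (q and p), u   [neg-implies-rule on 1]
4. Dia (q and p), u   [Box-rule on 2 via uRu]
5. not (q and p), u   [neg-Dia-rule on 3 via uRu]
6. not p, u   [neg-and-rule on 5 (branches; this branch)]
7. q and p, v   [Dia-rule on 4: fresh world v, uRv]
8. q, v   [and-rule on 7]
9. p, v   [and-rule on 7]
10. Dia (q and p), v   [Box-rule on 2 via uRv]
11. not (q and p), v   [neg-Dia-rule on 3 via uRv]
12. not p, v   [neg-and-rule on 11 (branches; this branch)]
Accessibility: uRu, uRv, vRu, vRv
Branch closes: p and not p both at v.
Every branch closes; the branch above is one of them.

Unsatisfiable (every branch closes)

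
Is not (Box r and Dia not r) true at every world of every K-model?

Valid

Tableau for the negation Box r and Dia not r:
1. Box r and Dia not r, u
2. Box r, u   [and-rule on 1]
3. Dia not r, u   [and-rule on 1]
4. not r, v   [Dia-rule on 3: fresh world v, uRv]
5. r, v   [Box-rule on 2 via uRv]
Accessibility: uRv
Branch closes: r and not r both at v.
All branches of the negation close; one closing branch shown above.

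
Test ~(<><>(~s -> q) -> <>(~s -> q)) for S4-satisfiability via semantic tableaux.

1. ~(<><>(~s -> q) -> <>(~s -> q)), u
2. <><>(~s -> q), u
3. ~<>(~s -> q), u
4. ~(~s -> q), u
5. ~s, u
6. ~q, u
7. <>(~s -> q), v
8. ~(~s -> q), v
9. ~s, v
10. ~q, v
11. ~s -> q, w
12. ~(~s -> q), w
13. ~s, w
14. ~q, w
15. q, w
Accessibility: uRu, uRv, uRw, vRv, vRw, wRw
Branch closes: q and ~q both at w.
All branches of the tableau close; one closing branch shown above.

Unsatisfiable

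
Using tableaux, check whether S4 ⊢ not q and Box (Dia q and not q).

Tableau for the negation not (not q and Box (Dia q and not q)):
1. not (not q and Box (Dia q and not q)), w0
2. not Box (Dia q and not q), w0
3. not (Dia q and not q), w1
4. q, w1
Accessibility: w0Rw0, w0Rw1, w1Rw1
The negation has an open branch (countermodel exists).

No, not valid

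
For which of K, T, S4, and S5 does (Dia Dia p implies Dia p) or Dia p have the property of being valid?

S4, S5

T-tableau for the negation not ((Dia Dia p implies Dia p) or Dia p):
1. not ((Dia Dia p implies Dia p) or Dia p), u
2. not (Dia Dia p implies Dia p), u
3. not Dia p, u
4. Dia Dia p, u
5. not p, u
6. Dia p, v
7. not p, v
8. p, w
Accessibility: uRu, uRv, vRv, vRw, wRw
Complete open branch: countermodel on a T-frame, so not valid in T, nor in K (the same frame is also a K-frame).
S4-tableau for the negation not ((Dia Dia p implies Dia p) or Dia p):
1. not ((Dia Dia p implies Dia p) or Dia p), u
2. not (Dia Dia p implies Dia p), u
3. not Dia p, u
4. Dia Dia p, u
5. not p, u
6. Dia p, v
7. not p, v
8. p, w
9. not p, w
Accessibility: uRu, uRv, uRw, vRv, vRw, wRw
Branch closes: p and not p both at w.
Every branch closes (one shown): valid in S4, hence also in S5 (every theorem of S4 is a theorem of S5).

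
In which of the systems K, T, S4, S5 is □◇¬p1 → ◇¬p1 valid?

T, S4, S5

T-tableau for the negation ¬(□◇¬p1 → ◇¬p1):
1. ¬(□◇¬p1 → ◇¬p1), w0
2. □◇¬p1, w0
3. ¬◇¬p1, w0
4. ◇¬p1, w0
5. p1, w0
6. ¬p1, w1
7. ◇¬p1, w1
8. p1, w1
Accessibility: w0Rw0, w0Rw1, w1Rw1
Branch closes: p1 and ¬p1 both at w1.
Every branch closes (one shown): valid in T, hence also in S4, S5 (every theorem of T is a theorem of S4 and S5).
K-tableau for the negation ¬(□◇¬p1 → ◇¬p1):
1. ¬(□◇¬p1 → ◇¬p1), w0
2. □◇¬p1, w0
3. ¬◇¬p1, w0
Complete open branch: countermodel on a K-frame, so not valid in K.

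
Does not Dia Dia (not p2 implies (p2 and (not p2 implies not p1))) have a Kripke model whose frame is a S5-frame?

1. not Dia Dia (not p2 implies (p2 and (not p2 implies not p1))), u
2. not Dia (not p2 implies (p2 and (not p2 implies not p1))), u
3. not (not p2 implies (p2 and (not p2 implies not p1))), u
4. not p2, u
5. not (p2 and (not p2 implies not p1)), u
6. not (not p2 implies not p1), u
7. p1, u
Accessibility: uRu

Satisfiable (open branch found)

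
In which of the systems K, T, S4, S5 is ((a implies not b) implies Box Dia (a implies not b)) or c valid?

S5-tableau for the negation not (((a implies not b) implies Box Dia (a implies not b)) or c):
1. not (((a implies not b) implies Box Dia (a implies not b)) or c), u
2. not ((a implies not b) implies Box Dia (a implies not b)), u   [neg-or-rule on 1]
3. not c, u   [neg-or-rule on 1]
4. a implies not b, u   [neg-implies-rule on 2]
5. not Box Dia (a implies not b), u   [neg-implies-rule on 2]
6. not b, u   [implies-rule on 4 (branches; this branch)]
7. not Dia (a implies not b), v   [neg-Box-rule on 5: fresh world v, uRv]
8. not (a implies not b), u   [neg-Dia-rule on 7 via vRu]
9. a, u   [neg-implies-rule on 8]
10. b, u   [neg-implies-rule on 8]
Accessibility: uRu, uRv, vRu, vRv
Branch closes: b and not b both at u.
Every branch closes (one shown): valid in S5.
S4-tableau for the negation not (((a implies not b) implies Box Dia (a implies not b)) or c):
1. not (((a implies not b) implies Box Dia (a implies not b)) or c), u
2. not ((a implies not b) implies Box Dia (a implies not b)), u   [neg-or-rule on 1]
3. not c, u   [neg-or-rule on 1]
4. a implies not b, u   [neg-implies-rule on 2]
5. not Box Dia (a implies not b), u   [neg-implies-rule on 2]
6. not b, u   [implies-rule on 4 (branches; this branch)]
7. not Dia (a implies not b), v   [neg-Box-rule on 5: fresh world v, uRv]
8. not (a implies not b), v   [neg-Dia-rule on 7 via vRv]
9. a, v   [neg-implies-rule on 8]
10. b, v   [neg-implies-rule on 8]
Accessibility: uRu, uRv, vRv
Complete open branch: countermodel on an S4-frame, so not valid in S4, nor in K, T (the same frame is also a K-frame and a T-frame).

S5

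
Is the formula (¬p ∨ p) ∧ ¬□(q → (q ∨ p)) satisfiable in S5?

Unsatisfiable

1. (¬p ∨ p) ∧ ¬□(q → (q ∨ p)), u
2. ¬p ∨ p, u
3. ¬□(q → (q ∨ p)), u
4. p, u
5. ¬(q → (q ∨ p)), v
6. q, v
7. ¬(q ∨ p), v
8. ¬q, v
9. ¬p, v
Accessibility: uRu, uRv, vRu, vRv
Branch closes: q and ¬q both at v.
(One branch shown.) All branches close.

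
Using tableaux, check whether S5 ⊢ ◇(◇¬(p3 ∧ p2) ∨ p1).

Tableau for the negation ¬◇(◇¬(p3 ∧ p2) ∨ p1):
1. ¬◇(◇¬(p3 ∧ p2) ∨ p1), u
2. ¬(◇¬(p3 ∧ p2) ∨ p1), u
3. ¬◇¬(p3 ∧ p2), u
4. ¬p1, u
5. p3 ∧ p2, u
6. p3, u
7. p2, u
Accessibility: uRu
The negation has an open branch (countermodel exists).

Invalid (countermodel exists)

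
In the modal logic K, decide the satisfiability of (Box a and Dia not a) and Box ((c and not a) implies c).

Unsatisfiable (every branch closes)

1. (Box a and Dia not a) and Box ((c and not a) implies c), u
2. Box a and Dia not a, u
3. Box ((c and not a) implies c), u
4. Box a, u
5. Dia not a, u
6. not a, v
7. (c and not a) implies c, v
8. a, v
Accessibility: uRv
Branch closes: a and not a both at v.
All branches of the tableau close; one closing branch shown above.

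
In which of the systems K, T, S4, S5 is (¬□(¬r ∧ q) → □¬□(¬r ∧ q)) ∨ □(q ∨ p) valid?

S4-tableau for the negation ¬((¬□(¬r ∧ q) → □¬□(¬r ∧ q)) ∨ □(q ∨ p)):
1. ¬((¬□(¬r ∧ q) → □¬□(¬r ∧ q)) ∨ □(q ∨ p)), u
2. ¬(¬□(¬r ∧ q) → □¬□(¬r ∧ q)), u
3. ¬□(q ∨ p), u
4. ¬□(¬r ∧ q), u
5. ¬□¬□(¬r ∧ q), u
6. ¬(q ∨ p), v
7. ¬q, v
8. ¬p, v
9. ¬(¬r ∧ q), w
10. ¬q, w
11. □(¬r ∧ q), x
12. ¬r ∧ q, x
13. ¬r, x
14. q, x
Accessibility: uRu, uRv, uRw, uRx, vRv, wRw, xRx
Complete open branch: countermodel on an S4-frame, so not valid in S4, nor in K, T (the same frame is also a K-frame and a T-frame).
S5-tableau for the negation ¬((¬□(¬r ∧ q) → □¬□(¬r ∧ q)) ∨ □(q ∨ p)):
1. ¬((¬□(¬r ∧ q) → □¬□(¬r ∧ q)) ∨ □(q ∨ p)), u
2. ¬(¬□(¬r ∧ q) → □¬□(¬r ∧ q)), u
3. ¬□(q ∨ p), u
4. ¬□(¬r ∧ q), u
5. ¬□¬□(¬r ∧ q), u
6. ¬(q ∨ p), v
7. ¬q, v
8. ¬p, v
9. ¬(¬r ∧ q), w
10. ¬q, w
11. □(¬r ∧ q), x
12. ¬r ∧ q, u
13. ¬r, u
14. q, u
15. ¬r ∧ q, v
16. ¬r, v
17. q, v
Accessibility: uRu, uRv, uRw, uRx, vRu, vRv, vRw, vRx, wRu, wRv, wRw, wRx, xRu, xRv, xRw, xRx
Branch closes: q and ¬q both at v.
Every branch closes (one shown): valid in S5.

S5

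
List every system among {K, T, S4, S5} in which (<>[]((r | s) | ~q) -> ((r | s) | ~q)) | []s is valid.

S5

S5-tableau for the negation ~((<>[]((r | s) | ~q) -> ((r | s) | ~q)) | []s):
1. ~((<>[]((r | s) | ~q) -> ((r | s) | ~q)) | []s), w0
2. ~(<>[]((r | s) | ~q) -> ((r | s) | ~q)), w0
3. ~[]s, w0
4. <>[]((r | s) | ~q), w0
5. ~((r | s) | ~q), w0
6. ~(r | s), w0
7. q, w0
8. ~r, w0
9. ~s, w0
10. ~s, w1
11. []((r | s) | ~q), w2
12. (r | s) | ~q, w0
13. (r | s) | ~q, w1
14. (r | s) | ~q, w2
15. r | s, w0
16. ~q, w1
17. ~q, w2
18. s, w0
Accessibility: w0Rw0, w0Rw1, w0Rw2, w1Rw0, w1Rw1, w1Rw2, w2Rw0, w2Rw1, w2Rw2
Branch closes: s and ~s both at w0.
Every branch closes (one shown): valid in S5.
S4-tableau for the negation ~((<>[]((r | s) | ~q) -> ((r | s) | ~q)) | []s):
1. ~((<>[]((r | s) | ~q) -> ((r | s) | ~q)) | []s), w0
2. ~(<>[]((r | s) | ~q) -> ((r | s) | ~q)), w0
3. ~[]s, w0
4. <>[]((r | s) | ~q), w0
5. ~((r | s) | ~q), w0
6. ~(r | s), w0
7. q, w0
8. ~r, w0
9. ~s, w0
10. ~s, w1
11. []((r | s) | ~q), w2
12. (r | s) | ~q, w2
13. ~q, w2
Accessibility: w0Rw0, w0Rw1, w0Rw2, w1Rw1, w2Rw2
Complete open branch: countermodel on an S4-frame, so not valid in S4, nor in K, T (the same frame is also a K-frame and a T-frame).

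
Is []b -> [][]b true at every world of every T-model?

Invalid (countermodel exists)

Tableau for the negation ~([]b -> [][]b):
1. ~([]b -> [][]b), u
2. []b, u
3. ~[][]b, u
4. b, u
5. ~[]b, v
6. b, v
7. ~b, w
Accessibility: uRu, uRv, vRv, vRw, wRw
The negation has an open branch (countermodel exists).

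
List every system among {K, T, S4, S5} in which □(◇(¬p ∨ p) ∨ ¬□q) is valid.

K-tableau for the negation ¬□(◇(¬p ∨ p) ∨ ¬□q):
1. ¬□(◇(¬p ∨ p) ∨ ¬□q), u
2. ¬(◇(¬p ∨ p) ∨ ¬□q), v
3. ¬◇(¬p ∨ p), v
4. □q, v
Accessibility: uRv
Complete open branch: countermodel on a K-frame, so not valid in K.
T-tableau for the negation ¬□(◇(¬p ∨ p) ∨ ¬□q):
1. ¬□(◇(¬p ∨ p) ∨ ¬□q), u
2. ¬(◇(¬p ∨ p) ∨ ¬□q), v
3. ¬◇(¬p ∨ p), v
4. □q, v
5. ¬(¬p ∨ p), v
6. p, v
7. ¬p, v
Accessibility: uRu, uRv, vRv
Branch closes: p and ¬p both at v.
Every branch closes (one shown): valid in T, hence also in S4, S5 (every theorem of T is a theorem of S4 and S5).

T, S4, S5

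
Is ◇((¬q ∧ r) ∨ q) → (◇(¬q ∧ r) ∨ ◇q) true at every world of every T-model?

Tableau for the negation ¬(◇((¬q ∧ r) ∨ q) → (◇(¬q ∧ r) ∨ ◇q)):
1. ¬(◇((¬q ∧ r) ∨ q) → (◇(¬q ∧ r) ∨ ◇q)), u
2. ◇((¬q ∧ r) ∨ q), u
3. ¬(◇(¬q ∧ r) ∨ ◇q), u
4. ¬◇(¬q ∧ r), u
5. ¬◇q, u
6. ¬(¬q ∧ r), u
7. ¬q, u
8. ¬r, u
9. (¬q ∧ r) ∨ q, v
10. ¬(¬q ∧ r), v
11. ¬q, v
12. ¬q ∧ r, v
13. r, v
14. ¬r, v
Accessibility: uRu, uRv, vRv
Branch closes: r and ¬r both at v.
Every branch of the negation's tableau closes; the branch above is one of them.

Yes, valid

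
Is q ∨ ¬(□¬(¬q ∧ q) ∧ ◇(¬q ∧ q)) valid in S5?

Tableau for the negation ¬(q ∨ ¬(□¬(¬q ∧ q) ∧ ◇(¬q ∧ q))):
1. ¬(q ∨ ¬(□¬(¬q ∧ q) ∧ ◇(¬q ∧ q))), w0
2. ¬q, w0
3. □¬(¬q ∧ q) ∧ ◇(¬q ∧ q), w0
4. □¬(¬q ∧ q), w0
5. ◇(¬q ∧ q), w0
6. ¬(¬q ∧ q), w0
7. ¬q ∧ q, w1
8. ¬q, w1
9. q, w1
Accessibility: w0Rw0, w0Rw1, w1Rw0, w1Rw1
Branch closes: q and ¬q both at w1.
All branches of the negation close; one closing branch shown above.

Valid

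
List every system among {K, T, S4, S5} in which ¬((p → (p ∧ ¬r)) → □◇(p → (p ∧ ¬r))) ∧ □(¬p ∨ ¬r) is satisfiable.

K-tableau for the formula:
1. ¬((p → (p ∧ ¬r)) → □◇(p → (p ∧ ¬r))) ∧ □(¬p ∨ ¬r), w0
2. ¬((p → (p ∧ ¬r)) → □◇(p → (p ∧ ¬r))), w0
3. □(¬p ∨ ¬r), w0
4. p → (p ∧ ¬r), w0
5. ¬□◇(p → (p ∧ ¬r)), w0
6. p ∧ ¬r, w0
7. p, w0
8. ¬r, w0
9. ¬◇(p → (p ∧ ¬r)), w1
10. ¬p ∨ ¬r, w1
11. ¬r, w1
Accessibility: w0Rw1
Complete open branch: satisfiable in K.
T-tableau for the formula:
1. ¬((p → (p ∧ ¬r)) → □◇(p → (p ∧ ¬r))) ∧ □(¬p ∨ ¬r), w0
2. ¬((p → (p ∧ ¬r)) → □◇(p → (p ∧ ¬r))), w0
3. □(¬p ∨ ¬r), w0
4. p → (p ∧ ¬r), w0
5. ¬□◇(p → (p ∧ ¬r)), w0
6. ¬p ∨ ¬r, w0
7. p ∧ ¬r, w0
8. p, w0
9. ¬r, w0
10. ¬◇(p → (p ∧ ¬r)), w1
11. ¬p ∨ ¬r, w1
12. ¬(p → (p ∧ ¬r)), w1
13. p, w1
14. ¬(p ∧ ¬r), w1
15. ¬r, w1
16. r, w1
Accessibility: w0Rw0, w0Rw1, w1Rw1
Branch closes: r and ¬r both at w1.
Every branch closes (one shown): unsatisfiable in T, hence also in S4, S5 (every S4/S5-frame is a T-frame).

K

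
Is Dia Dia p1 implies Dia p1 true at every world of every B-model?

Tableau for the negation not (Dia Dia p1 implies Dia p1):
1. not (Dia Dia p1 implies Dia p1), w0
2. Dia Dia p1, w0
3. not Dia p1, w0
4. not p1, w0
5. Dia p1, w1
6. not p1, w1
7. p1, w2
Accessibility: w0Rw0, w0Rw1, w1Rw0, w1Rw1, w1Rw2, w2Rw1, w2Rw2
The negation has an open branch (countermodel exists).

Invalid (countermodel exists)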